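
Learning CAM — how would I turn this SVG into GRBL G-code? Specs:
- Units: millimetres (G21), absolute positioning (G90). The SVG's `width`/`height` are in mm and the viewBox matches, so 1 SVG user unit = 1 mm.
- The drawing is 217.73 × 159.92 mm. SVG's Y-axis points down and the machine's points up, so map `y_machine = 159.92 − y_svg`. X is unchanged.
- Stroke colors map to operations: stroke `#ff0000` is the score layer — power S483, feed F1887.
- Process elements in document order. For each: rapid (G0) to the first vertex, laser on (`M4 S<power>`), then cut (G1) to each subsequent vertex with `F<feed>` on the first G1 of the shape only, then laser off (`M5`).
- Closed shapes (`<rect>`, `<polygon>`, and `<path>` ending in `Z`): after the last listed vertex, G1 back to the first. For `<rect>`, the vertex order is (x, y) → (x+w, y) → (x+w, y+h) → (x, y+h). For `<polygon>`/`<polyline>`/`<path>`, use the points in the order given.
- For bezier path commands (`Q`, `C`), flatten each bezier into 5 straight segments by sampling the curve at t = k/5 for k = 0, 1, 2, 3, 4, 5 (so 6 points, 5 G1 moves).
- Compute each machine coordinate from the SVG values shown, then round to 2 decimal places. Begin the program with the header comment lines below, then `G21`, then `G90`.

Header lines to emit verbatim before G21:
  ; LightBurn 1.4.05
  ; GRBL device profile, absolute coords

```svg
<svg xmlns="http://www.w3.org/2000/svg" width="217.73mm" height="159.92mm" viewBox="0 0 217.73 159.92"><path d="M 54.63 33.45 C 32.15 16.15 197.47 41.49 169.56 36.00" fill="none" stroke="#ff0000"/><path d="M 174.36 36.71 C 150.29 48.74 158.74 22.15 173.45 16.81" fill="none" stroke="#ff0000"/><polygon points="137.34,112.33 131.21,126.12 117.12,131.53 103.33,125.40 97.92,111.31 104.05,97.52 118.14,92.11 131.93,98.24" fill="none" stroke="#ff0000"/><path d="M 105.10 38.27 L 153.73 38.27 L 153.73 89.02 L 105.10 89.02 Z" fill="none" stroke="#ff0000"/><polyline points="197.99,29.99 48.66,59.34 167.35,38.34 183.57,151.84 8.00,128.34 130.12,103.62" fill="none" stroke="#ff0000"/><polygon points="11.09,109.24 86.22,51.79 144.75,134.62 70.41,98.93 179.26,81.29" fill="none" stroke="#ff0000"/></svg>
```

1 u = 1 mm; y_m = 159.92 − y.

[1] `<path>` cubic bezier, #ff0000→score S483 F1887: (54.63,126.47) → (60.63,132.32) → (93.41,131.46) → (134.69,127.43) → (166.17,123.74) → (169.56,123.92)

[2] `<path>` cubic bezier, #ff0000→score S483 F1887: (174.36,123.21) → (163.61,120.15) → (159.40,123.48) → (160.48,130.33) → (165.59,137.83) → (173.45,143.11)

[3] `<polygon>` regular polygon, #ff0000→score S483 F1887: (137.34,47.59) → (131.21,33.80) → (117.12,28.39) → (103.33,34.52) → (97.92,48.61) → (104.05,62.40) → (118.14,67.81) → (131.93,61.68) → (137.34,47.59) (closed)

[4] `<path>` rectangle, #ff0000→score S483 F1887: (105.10,121.65) → (153.73,121.65) → (153.73,70.90) → (105.10,70.90) → (105.10,121.65) (closed)

[5] `<polyline>` open polyline, #ff0000→score S483 F1887: (197.99,129.93) → (48.66,100.58) → (167.35,121.58) → (183.57,8.08) → (8.00,31.58) → (130.12,56.30)

[6] `<polygon>` closed polygon, #ff0000→score S483 F1887: (11.09,50.68) → (86.22,108.13) → (144.75,25.30) → (70.41,60.99) → (179.26,78.63) → (11.09,50.68) (closed)

; LightBurn 1.4.05
; GRBL device profile, absolute coords
G21
G90
G0 X54.63 Y126.47
M4 S483
G1 X60.63 Y132.32 F1887
G1 X93.41 Y131.46
G1 X134.69 Y127.43
G1 X166.17 Y123.74
G1 X169.56 Y123.92
M5
G0 X174.36 Y123.21
M4 S483
G1 X163.61 Y120.15 F1887
G1 X159.40 Y123.48
G1 X160.48 Y130.33
G1 X165.59 Y137.83
G1 X173.45 Y143.11
M5
G0 X137.34 Y47.59
M4 S483
G1 X131.21 Y33.80 F1887
G1 X117.12 Y28.39
G1 X103.33 Y34.52
G1 X97.92 Y48.61
G1 X104.05 Y62.40
G1 X118.14 Y67.81
G1 X131.93 Y61.68
G1 X137.34 Y47.59
M5
G0 X105.10 Y121.65
M4 S483
G1 X153.73 Y121.65 F1887
G1 X153.73 Y70.90
G1 X105.10 Y70.90
G1 X105.10 Y121.65
M5
G0 X197.99 Y129.93
M4 S483
G1 X48.66 Y100.58 F1887
G1 X167.35 Y121.58
G1 X183.57 Y8.08
G1 X8.00 Y31.58
G1 X130.12 Y56.30
M5
G0 X11.09 Y50.68
M4 S483
G1 X86.22 Y108.13 F1887
G1 X144.75 Y25.30
G1 X70.41 Y60.99
G1 X179.26 Y78.63
G1 X11.09 Y50.68
M5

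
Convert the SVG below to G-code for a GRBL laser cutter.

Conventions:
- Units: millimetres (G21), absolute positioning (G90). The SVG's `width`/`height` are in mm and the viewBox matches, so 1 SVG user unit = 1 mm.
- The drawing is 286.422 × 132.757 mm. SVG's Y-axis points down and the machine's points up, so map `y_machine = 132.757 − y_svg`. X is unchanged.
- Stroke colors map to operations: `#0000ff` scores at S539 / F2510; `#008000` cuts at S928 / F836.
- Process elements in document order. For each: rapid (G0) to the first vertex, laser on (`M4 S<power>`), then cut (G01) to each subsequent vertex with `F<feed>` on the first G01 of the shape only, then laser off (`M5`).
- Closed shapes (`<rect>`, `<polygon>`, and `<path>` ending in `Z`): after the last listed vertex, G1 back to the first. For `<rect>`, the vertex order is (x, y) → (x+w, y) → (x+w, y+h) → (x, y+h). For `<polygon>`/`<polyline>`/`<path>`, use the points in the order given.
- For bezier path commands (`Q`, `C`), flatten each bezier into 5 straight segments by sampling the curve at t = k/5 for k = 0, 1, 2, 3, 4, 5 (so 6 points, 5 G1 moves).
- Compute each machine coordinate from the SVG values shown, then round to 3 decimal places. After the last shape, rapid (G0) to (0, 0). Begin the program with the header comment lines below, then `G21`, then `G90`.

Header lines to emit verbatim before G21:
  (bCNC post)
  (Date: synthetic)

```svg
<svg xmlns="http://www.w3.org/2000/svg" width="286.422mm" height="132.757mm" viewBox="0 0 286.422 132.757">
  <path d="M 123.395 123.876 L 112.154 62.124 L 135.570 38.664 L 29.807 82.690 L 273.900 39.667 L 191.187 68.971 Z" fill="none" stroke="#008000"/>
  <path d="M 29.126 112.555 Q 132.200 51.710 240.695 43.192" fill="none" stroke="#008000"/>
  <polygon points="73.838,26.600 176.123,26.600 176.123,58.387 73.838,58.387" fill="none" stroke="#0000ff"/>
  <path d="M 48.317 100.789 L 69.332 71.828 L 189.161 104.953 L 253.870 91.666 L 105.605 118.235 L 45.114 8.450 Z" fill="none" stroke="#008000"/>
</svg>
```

Since the viewBox matches the mm dimensions, user units are millimetres directly. The only transform is the Y-flip y_m = 132.757 − y_svg.

Shape 1 is a closed polygon drawn with `<path>`. Its stroke #008000 means cut at S928, F836. After flipping Y the toolpath is (123.395,8.881) → (112.154,70.633) → (135.570,94.093) → (29.807,50.067) → (273.900,93.090) → (191.187,63.786) → (123.395,8.881), returning to the start.

Shape 2 is a quadratic bezier drawn with `<path>`. Its stroke #008000 means cut at S928, F836. After flipping Y the toolpath is (29.126,20.202) → (70.572,42.447) → (112.453,60.506) → (154.766,74.378) → (197.514,84.065) → (240.695,89.565).

Shape 3 is a rectangle drawn with `<polygon>`. Its stroke #0000ff means score at S539, F2510. After flipping Y the toolpath is (73.838,106.157) → (176.123,106.157) → (176.123,74.370) → (73.838,74.370) → (73.838,106.157), returning to the start.

Shape 4 is a closed polygon drawn with `<path>`. Its stroke #008000 means cut at S928, F836. After flipping Y the toolpath is (48.317,31.968) → (69.332,60.929) → (189.161,27.804) → (253.870,41.091) → (105.605,14.522) → (45.114,124.307) → (48.317,31.968), returning to the start.

(bCNC post)
(Date: synthetic)
G21
G90
G0 X123.395 Y8.881
M4 S928
G01 X112.154 Y70.633 F836
G01 X135.570 Y94.093
G01 X29.807 Y50.067
G01 X273.900 Y93.090
G01 X191.187 Y63.786
G01 X123.395 Y8.881
M5
G0 X29.126 Y20.202
M4 S928
G01 X70.572 Y42.447 F836
G01 X112.453 Y60.506
G01 X154.766 Y74.378
G01 X197.514 Y84.065
G01 X240.695 Y89.565
M5
G0 X73.838 Y106.157
M4 S539
G01 X176.123 Y106.157 F2510
G01 X176.123 Y74.370
G01 X73.838 Y74.370
G01 X73.838 Y106.157
M5
G0 X48.317 Y31.968
M4 S928
G01 X69.332 Y60.929 F836
G01 X189.161 Y27.804
G01 X253.870 Y41.091
G01 X105.605 Y14.522
G01 X45.114 Y124.307
G01 X48.317 Y31.968
M5
G0 X0.000 Y0.000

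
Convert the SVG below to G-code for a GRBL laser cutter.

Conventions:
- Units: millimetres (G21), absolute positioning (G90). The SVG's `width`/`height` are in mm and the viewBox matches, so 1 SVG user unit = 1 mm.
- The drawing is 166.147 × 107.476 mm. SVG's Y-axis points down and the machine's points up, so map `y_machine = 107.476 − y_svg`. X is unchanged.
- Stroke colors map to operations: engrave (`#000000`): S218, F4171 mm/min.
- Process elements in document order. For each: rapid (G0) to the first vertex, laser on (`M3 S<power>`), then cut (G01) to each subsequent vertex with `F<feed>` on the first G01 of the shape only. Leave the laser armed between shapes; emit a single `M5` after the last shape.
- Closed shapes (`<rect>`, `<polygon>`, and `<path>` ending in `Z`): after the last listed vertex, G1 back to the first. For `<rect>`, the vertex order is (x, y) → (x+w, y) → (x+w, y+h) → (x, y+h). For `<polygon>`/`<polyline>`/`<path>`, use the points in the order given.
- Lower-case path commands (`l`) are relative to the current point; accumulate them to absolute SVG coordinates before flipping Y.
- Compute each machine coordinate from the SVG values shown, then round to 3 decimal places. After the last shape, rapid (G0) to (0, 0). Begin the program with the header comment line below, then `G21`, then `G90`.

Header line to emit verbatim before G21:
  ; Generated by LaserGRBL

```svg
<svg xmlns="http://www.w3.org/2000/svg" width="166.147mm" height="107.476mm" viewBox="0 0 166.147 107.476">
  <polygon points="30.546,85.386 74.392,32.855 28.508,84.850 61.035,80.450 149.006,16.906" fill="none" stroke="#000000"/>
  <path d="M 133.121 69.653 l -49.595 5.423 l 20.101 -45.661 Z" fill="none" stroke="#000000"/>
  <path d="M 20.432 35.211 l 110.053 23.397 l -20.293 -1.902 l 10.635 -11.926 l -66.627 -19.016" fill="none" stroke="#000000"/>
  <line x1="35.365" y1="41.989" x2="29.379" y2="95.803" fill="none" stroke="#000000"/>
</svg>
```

1 u = 1 mm; y_m = 107.476 − y.

[1] `<polygon>` closed polygon, #000000→engrave S218 F4171: (30.546,22.090) → (74.392,74.621) → (28.508,22.626) → (61.035,27.026) → (149.006,90.570) → (30.546,22.090) (closed)

[2] `<path>` regular polygon, #000000→engrave S218 F4171: (133.121,37.823) → (83.526,32.400) → (103.627,78.061) → (133.121,37.823) (closed)

[3] `<path>` open polyline, #000000→engrave S218 F4171: (20.432,72.265) → (130.485,48.868) → (110.192,50.770) → (120.827,62.696) → (54.200,81.712)

[4] `<line>` line segment, #000000→engrave S218 F4171: (35.365,65.487) → (29.379,11.673)

; Generated by LaserGRBL
G21
G90
G0 X30.546 Y22.090
M3 S218
G01 X74.392 Y74.621 F4171
G01 X28.508 Y22.626
G01 X61.035 Y27.026
G01 X149.006 Y90.570
G01 X30.546 Y22.090
G0 X133.121 Y37.823
M3 S218
G01 X83.526 Y32.400 F4171
G01 X103.627 Y78.061
G01 X133.121 Y37.823
G0 X20.432 Y72.265
M3 S218
G01 X130.485 Y48.868 F4171
G01 X110.192 Y50.770
G01 X120.827 Y62.696
G01 X54.200 Y81.712
G0 X35.365 Y65.487
M3 S218
G01 X29.379 Y11.673 F4171
M5
G0 X0.000 Y0.000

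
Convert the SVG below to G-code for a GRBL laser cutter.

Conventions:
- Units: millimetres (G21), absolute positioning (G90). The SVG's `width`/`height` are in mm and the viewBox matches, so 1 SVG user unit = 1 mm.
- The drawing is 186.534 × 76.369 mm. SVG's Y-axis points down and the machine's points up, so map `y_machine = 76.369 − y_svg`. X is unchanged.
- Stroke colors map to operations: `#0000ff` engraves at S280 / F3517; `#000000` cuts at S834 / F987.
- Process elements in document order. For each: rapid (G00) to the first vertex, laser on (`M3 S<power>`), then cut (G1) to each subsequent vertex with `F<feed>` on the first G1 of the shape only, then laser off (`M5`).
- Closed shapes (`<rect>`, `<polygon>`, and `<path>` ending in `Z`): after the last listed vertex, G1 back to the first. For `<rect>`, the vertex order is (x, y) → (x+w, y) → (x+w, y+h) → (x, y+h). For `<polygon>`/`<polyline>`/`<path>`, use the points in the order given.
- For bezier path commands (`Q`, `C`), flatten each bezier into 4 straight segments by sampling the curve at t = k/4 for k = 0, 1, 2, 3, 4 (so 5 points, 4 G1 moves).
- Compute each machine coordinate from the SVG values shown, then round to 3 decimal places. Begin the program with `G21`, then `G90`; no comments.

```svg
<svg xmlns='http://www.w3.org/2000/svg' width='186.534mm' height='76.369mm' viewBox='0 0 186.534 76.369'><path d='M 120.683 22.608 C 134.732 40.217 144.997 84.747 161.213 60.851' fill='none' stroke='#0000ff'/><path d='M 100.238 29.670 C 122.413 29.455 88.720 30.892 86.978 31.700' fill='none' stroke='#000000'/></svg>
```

1 u = 1 mm; y_m = 76.369 − y.

[1] `<path>` cubic bezier, #0000ff→engrave S280 F3517: (120.683,53.761) → (130.662,36.996) → (140.135,19.075) → (150.015,8.936) → (161.213,15.518)

[2] `<path>` cubic bezier, #000000→cut S834 F987: (100.238,46.699) → (107.766,46.586) → (102.577,46.068) → (92.903,45.357) → (86.978,44.669)

G21
G90
G00 X120.683 Y53.761
M3 S280
G1 X130.662 Y36.996 F3517
G1 X140.135 Y19.075
G1 X150.015 Y8.936
G1 X161.213 Y15.518
M5
G00 X100.238 Y46.699
M3 S834
G1 X107.766 Y46.586 F987
G1 X102.577 Y46.068
G1 X92.903 Y45.357
G1 X86.978 Y44.669
M5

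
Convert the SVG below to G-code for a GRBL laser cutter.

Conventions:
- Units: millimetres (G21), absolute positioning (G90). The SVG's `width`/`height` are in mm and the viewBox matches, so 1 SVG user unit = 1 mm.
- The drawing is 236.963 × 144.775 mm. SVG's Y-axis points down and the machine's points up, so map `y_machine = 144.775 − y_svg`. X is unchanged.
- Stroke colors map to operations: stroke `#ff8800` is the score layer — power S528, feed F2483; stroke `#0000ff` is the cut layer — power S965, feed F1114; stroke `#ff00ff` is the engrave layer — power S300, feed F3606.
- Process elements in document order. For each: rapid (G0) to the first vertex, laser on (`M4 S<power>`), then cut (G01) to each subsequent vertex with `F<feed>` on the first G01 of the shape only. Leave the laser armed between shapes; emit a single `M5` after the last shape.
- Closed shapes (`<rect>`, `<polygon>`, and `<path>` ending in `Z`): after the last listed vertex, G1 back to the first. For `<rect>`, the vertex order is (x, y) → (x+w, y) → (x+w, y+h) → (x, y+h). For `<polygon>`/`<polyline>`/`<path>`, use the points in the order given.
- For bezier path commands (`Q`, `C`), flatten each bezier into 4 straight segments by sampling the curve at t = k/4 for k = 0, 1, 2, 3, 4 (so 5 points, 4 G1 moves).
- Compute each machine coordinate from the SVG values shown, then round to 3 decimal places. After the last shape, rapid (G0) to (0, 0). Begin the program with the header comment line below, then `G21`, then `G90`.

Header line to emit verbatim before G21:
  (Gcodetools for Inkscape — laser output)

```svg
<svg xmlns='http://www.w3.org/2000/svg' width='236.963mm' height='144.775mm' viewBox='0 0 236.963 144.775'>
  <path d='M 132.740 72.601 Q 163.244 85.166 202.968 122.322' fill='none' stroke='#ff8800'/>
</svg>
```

1 u = 1 mm; y_m = 144.775 − y.

[1] `<path>` quadratic bezier, #ff8800→score S528 F2483: (132.740,72.174) → (148.568,64.355) → (165.549,53.461) → (183.682,39.494) → (202.968,22.453)

(Gcodetools for Inkscape — laser output)
G21
G90
G0 X132.740 Y72.174
M4 S528
G01 X148.568 Y64.355 F2483
G01 X165.549 Y53.461
G01 X183.682 Y39.494
G01 X202.968 Y22.453
M5
G0 X0.000 Y0.000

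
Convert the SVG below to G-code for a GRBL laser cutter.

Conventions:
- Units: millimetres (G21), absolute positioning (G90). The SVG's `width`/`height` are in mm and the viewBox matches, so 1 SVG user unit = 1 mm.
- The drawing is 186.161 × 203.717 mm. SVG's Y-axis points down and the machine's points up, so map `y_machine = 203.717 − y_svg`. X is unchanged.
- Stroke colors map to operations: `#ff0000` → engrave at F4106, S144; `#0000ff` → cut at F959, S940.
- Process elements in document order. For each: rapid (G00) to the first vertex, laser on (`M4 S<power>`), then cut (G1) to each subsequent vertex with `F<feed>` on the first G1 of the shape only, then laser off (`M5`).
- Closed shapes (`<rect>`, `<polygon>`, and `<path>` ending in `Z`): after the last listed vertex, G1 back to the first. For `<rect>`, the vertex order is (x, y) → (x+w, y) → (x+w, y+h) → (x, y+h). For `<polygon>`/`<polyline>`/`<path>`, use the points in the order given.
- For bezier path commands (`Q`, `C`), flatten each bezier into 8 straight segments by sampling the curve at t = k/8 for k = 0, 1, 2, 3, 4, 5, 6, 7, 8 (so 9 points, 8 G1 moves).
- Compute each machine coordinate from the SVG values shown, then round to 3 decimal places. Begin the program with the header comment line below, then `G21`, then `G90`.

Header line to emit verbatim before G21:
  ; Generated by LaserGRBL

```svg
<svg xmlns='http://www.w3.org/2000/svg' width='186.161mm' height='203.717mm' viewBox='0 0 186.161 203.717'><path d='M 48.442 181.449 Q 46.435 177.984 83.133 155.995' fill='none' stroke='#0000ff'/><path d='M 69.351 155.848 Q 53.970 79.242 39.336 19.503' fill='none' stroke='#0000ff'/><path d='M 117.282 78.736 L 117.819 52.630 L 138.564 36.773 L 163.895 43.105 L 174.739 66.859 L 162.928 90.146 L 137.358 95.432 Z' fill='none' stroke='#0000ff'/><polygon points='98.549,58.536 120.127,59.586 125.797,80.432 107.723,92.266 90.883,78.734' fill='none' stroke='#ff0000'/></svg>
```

; Generated by LaserGRBL
G21
G90
G00 X48.442 Y22.268
M4 S940
G1 X48.545 Y23.424 F959
G1 X49.858 Y25.158
G1 X52.380 Y27.472
G1 X56.111 Y30.364
G1 X61.052 Y33.835
G1 X67.203 Y37.885
G1 X74.563 Y42.514
G1 X83.133 Y47.722
M5
G00 X69.351 Y47.869
M4 S940
G1 X65.517 Y66.757 F959
G1 X61.707 Y85.118
G1 X57.920 Y102.952
G1 X54.157 Y120.258
G1 X50.417 Y137.038
G1 X46.700 Y153.290
G1 X43.006 Y169.016
G1 X39.336 Y184.214
M5
G00 X117.282 Y124.981
M4 S940
G1 X117.819 Y151.087 F959
G1 X138.564 Y166.944
G1 X163.895 Y160.612
G1 X174.739 Y136.858
G1 X162.928 Y113.571
G1 X137.358 Y108.285
G1 X117.282 Y124.981
M5
G00 X98.549 Y145.181
M4 S144
G1 X120.127 Y144.131 F4106
G1 X125.797 Y123.285
G1 X107.723 Y111.451
G1 X90.883 Y124.983
G1 X98.549 Y145.181
M5

viewBox `0 0 186.161 203.717` with mm width/height → 1 unit = 1 mm. Flip: y_m = 203.717 − y_svg.

**Shape 1** — `<path>` quadratic bezier, stroke `#0000ff` → cut (S940, F959). Control points (SVG): P0=(48.442,181.449), P1=(46.435,177.984), P2=(83.133,155.995); sampled at t=k/8. Machine vertices: (48.442,22.268) → (48.545,23.424) → (49.858,25.158) → (52.380,27.472) → (56.111,30.364) → (61.052,33.835) → (67.203,37.885) → (74.563,42.514) → (83.133,47.722). Open path.

**Shape 2** — `<path>` quadratic bezier, stroke `#0000ff` → cut (S940, F959). Control points (SVG): P0=(69.351,155.848), P1=(53.970,79.242), P2=(39.336,19.503); sampled at t=k/8. Machine vertices: (69.351,47.869) → (65.517,66.757) → (61.707,85.118) → (57.920,102.952) → (54.157,120.258) → (50.417,137.038) → (46.700,153.290) → (43.006,169.016) → (39.336,184.214). Open path.

**Shape 3** — `<path>` regular polygon, stroke `#0000ff` → cut (S940, F959). Machine vertices: (117.282,124.981) → (117.819,151.087) → (138.564,166.944) → (163.895,160.612) → (174.739,136.858) → (162.928,113.571) → (137.358,108.285) → (117.282,124.981). Closed: final G1 returns to the first vertex.

**Shape 4** — `<polygon>` regular polygon, stroke `#ff0000` → engrave (S144, F4106). Machine vertices: (98.549,145.181) → (120.127,144.131) → (125.797,123.285) → (107.723,111.451) → (90.883,124.983) → (98.549,145.181). Closed: final G1 returns to the first vertex.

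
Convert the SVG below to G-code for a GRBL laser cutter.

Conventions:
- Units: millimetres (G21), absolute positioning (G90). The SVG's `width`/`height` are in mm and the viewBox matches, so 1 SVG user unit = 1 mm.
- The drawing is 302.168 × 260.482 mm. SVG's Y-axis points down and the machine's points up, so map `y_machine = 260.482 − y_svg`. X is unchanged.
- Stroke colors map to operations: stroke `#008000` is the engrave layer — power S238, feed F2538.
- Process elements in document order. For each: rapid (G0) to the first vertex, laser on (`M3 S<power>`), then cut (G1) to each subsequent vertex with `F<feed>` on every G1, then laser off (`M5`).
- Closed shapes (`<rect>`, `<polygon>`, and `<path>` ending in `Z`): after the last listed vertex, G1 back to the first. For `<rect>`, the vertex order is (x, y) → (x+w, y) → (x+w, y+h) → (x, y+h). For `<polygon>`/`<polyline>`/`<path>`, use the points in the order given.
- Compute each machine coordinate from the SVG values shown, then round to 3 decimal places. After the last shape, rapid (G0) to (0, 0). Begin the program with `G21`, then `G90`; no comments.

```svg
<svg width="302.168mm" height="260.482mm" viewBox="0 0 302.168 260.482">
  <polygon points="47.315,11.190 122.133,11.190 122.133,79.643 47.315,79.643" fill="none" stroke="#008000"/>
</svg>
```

1 u = 1 mm; y_m = 260.482 − y.

[1] `<polygon>` rectangle, #008000→engrave S238 F2538: (47.315,249.292) → (122.133,249.292) → (122.133,180.839) → (47.315,180.839) → (47.315,249.292) (closed)

G21
G90
G0 X47.315 Y249.292
M3 S238
G1 X122.133 Y249.292 F2538
G1 X122.133 Y180.839 F2538
G1 X47.315 Y180.839 F2538
G1 X47.315 Y249.292 F2538
M5
G0 X0.000 Y0.000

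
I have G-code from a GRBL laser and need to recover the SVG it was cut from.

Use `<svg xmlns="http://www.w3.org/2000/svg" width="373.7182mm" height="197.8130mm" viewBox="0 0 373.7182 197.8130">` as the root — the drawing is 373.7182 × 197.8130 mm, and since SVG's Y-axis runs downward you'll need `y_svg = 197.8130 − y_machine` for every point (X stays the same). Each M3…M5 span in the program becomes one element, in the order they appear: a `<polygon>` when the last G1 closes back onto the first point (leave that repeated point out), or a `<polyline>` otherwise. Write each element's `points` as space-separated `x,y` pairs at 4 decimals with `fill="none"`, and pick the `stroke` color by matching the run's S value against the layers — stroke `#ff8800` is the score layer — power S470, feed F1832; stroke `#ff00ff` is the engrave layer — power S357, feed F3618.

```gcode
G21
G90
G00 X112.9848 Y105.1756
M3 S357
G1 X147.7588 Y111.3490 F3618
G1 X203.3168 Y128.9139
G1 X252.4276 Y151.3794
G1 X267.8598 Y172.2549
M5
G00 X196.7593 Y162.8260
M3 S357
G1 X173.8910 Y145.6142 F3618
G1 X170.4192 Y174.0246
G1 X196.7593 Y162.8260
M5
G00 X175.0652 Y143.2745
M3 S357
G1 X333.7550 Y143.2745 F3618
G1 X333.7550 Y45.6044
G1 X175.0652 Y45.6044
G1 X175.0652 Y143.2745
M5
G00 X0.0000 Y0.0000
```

<svg xmlns="http://www.w3.org/2000/svg" width="373.7182mm" height="197.8130mm" viewBox="0 0 373.7182 197.8130">
  <polyline points="112.9848,92.6374 147.7588,86.4640 203.3168,68.8991 252.4276,46.4336 267.8598,25.5581" fill="none" stroke="#ff00ff"/>
  <polygon points="196.7593,34.9870 173.8910,52.1988 170.4192,23.7884" fill="none" stroke="#ff00ff"/>
  <polygon points="175.0652,54.5385 333.7550,54.5385 333.7550,152.2086 175.0652,152.2086" fill="none" stroke="#ff00ff"/>
</svg>

Machine Y-up, SVG Y-down with viewBox height 197.8130, so y_svg = 197.8130 − y_machine; X carries over. Every run uses S357, so all elements get stroke `#ff00ff` (engrave).

Run 1: The run is open, so emit a `<polyline>` with points (Y-flipped): 112.9848,92.6374 147.7588,86.4640 203.3168,68.8991 252.4276,46.4336 267.8598,25.5581.

Run 2: The run returns to its start, so emit a `<polygon>` with points (Y-flipped): 196.7593,34.9870 173.8910,52.1988 170.4192,23.7884.

Run 3: The run returns to its start, so emit a `<polygon>` with points (Y-flipped): 175.0652,54.5385 333.7550,54.5385 333.7550,152.2086 175.0652,152.2086.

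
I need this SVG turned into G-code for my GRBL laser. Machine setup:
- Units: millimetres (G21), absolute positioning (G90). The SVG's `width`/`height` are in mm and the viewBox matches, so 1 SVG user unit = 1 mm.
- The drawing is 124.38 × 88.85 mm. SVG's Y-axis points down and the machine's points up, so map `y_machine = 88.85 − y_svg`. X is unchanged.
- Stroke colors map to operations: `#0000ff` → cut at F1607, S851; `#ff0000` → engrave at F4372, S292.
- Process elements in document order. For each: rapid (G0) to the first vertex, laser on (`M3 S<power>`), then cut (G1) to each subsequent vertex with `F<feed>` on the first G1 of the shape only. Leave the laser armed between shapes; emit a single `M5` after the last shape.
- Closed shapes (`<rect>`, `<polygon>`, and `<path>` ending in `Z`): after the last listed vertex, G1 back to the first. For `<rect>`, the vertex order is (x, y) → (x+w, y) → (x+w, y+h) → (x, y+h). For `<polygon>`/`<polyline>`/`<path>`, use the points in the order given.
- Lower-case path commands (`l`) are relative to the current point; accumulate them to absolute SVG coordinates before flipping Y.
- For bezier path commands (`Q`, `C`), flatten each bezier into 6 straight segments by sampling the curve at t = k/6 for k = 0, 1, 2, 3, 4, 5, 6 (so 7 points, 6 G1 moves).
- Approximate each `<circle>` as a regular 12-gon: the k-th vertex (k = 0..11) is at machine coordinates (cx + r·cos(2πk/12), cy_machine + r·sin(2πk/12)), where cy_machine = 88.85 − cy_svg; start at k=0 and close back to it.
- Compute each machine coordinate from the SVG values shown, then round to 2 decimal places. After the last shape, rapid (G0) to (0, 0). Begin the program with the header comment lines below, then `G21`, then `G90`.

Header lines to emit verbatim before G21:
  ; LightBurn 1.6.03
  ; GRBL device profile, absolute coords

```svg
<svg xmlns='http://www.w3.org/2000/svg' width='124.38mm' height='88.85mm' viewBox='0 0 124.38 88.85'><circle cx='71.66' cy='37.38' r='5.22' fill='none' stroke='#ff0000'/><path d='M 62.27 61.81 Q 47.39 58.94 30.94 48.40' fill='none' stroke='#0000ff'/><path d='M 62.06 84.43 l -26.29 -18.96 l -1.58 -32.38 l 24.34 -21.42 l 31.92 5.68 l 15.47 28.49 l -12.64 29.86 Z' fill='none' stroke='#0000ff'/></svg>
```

1 u = 1 mm; y_m = 88.85 − y.

[1] `<circle>` circle, #ff0000→engrave S292 F4372: (76.88,51.47) → (76.18,54.08) → (74.27,55.99) → (71.66,56.69) → (69.05,55.99) → (67.14,54.08) → (66.44,51.47) → (67.14,48.86) → (69.05,46.95) → (71.66,46.25) → (74.27,46.95) → (76.18,48.86) → (76.88,51.47) (closed)

[2] `<path>` quadratic bezier, #0000ff→cut S851 F1607: (62.27,27.04) → (57.27,28.21) → (52.18,29.81) → (47.00,31.83) → (41.73,34.28) → (36.38,37.15) → (30.94,40.45)

[3] `<path>` regular polygon, #0000ff→cut S851 F1607: (62.06,4.42) → (35.77,23.38) → (34.19,55.76) → (58.53,77.18) → (90.45,71.50) → (105.92,43.01) → (93.28,13.15) → (62.06,4.42) (closed)

; LightBurn 1.6.03
; GRBL device profile, absolute coords
G21
G90
G0 X76.88 Y51.47
M3 S292
G1 X76.18 Y54.08 F4372
G1 X74.27 Y55.99
G1 X71.66 Y56.69
G1 X69.05 Y55.99
G1 X67.14 Y54.08
G1 X66.44 Y51.47
G1 X67.14 Y48.86
G1 X69.05 Y46.95
G1 X71.66 Y46.25
G1 X74.27 Y46.95
G1 X76.18 Y48.86
G1 X76.88 Y51.47
G0 X62.27 Y27.04
M3 S851
G1 X57.27 Y28.21 F1607
G1 X52.18 Y29.81
G1 X47.00 Y31.83
G1 X41.73 Y34.28
G1 X36.38 Y37.15
G1 X30.94 Y40.45
G0 X62.06 Y4.42
M3 S851
G1 X35.77 Y23.38 F1607
G1 X34.19 Y55.76
G1 X58.53 Y77.18
G1 X90.45 Y71.50
G1 X105.92 Y43.01
G1 X93.28 Y13.15
G1 X62.06 Y4.42
M5
G0 X0.00 Y0.00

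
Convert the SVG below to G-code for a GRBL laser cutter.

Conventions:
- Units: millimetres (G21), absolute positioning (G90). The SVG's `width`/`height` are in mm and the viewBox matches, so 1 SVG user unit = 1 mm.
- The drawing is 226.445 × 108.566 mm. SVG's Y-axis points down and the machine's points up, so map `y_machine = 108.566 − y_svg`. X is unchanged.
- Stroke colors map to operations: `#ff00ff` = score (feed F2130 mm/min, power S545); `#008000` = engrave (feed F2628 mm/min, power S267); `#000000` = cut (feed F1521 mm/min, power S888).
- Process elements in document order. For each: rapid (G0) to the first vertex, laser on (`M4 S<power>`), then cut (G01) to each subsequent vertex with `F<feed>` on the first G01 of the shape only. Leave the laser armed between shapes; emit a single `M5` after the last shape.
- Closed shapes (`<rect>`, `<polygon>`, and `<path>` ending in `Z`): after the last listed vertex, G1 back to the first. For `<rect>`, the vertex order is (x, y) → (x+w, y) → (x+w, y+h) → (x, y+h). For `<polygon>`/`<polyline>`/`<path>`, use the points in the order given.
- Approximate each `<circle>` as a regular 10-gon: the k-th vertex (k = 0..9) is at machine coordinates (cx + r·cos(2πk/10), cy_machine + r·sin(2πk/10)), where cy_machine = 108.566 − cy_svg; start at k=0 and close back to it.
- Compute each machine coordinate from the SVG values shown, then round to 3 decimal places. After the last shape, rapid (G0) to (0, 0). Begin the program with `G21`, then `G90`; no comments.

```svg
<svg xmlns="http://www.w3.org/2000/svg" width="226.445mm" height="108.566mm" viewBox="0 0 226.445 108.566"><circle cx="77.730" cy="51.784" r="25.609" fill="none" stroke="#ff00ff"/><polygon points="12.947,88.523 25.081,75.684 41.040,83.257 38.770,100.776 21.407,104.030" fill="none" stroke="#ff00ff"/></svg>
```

G21
G90
G0 X103.339 Y56.782
M4 S545
G01 X98.448 Y71.835 F2130
G01 X85.644 Y81.138
G01 X69.816 Y81.138
G01 X57.012 Y71.835
G01 X52.121 Y56.782
G01 X57.012 Y41.729
G01 X69.816 Y32.426
G01 X85.644 Y32.426
G01 X98.448 Y41.729
G01 X103.339 Y56.782
G0 X12.947 Y20.043
M4 S545
G01 X25.081 Y32.882 F2130
G01 X41.040 Y25.309
G01 X38.770 Y7.790
G01 X21.407 Y4.536
G01 X12.947 Y20.043
M5
G0 X0.000 Y0.000

1 u = 1 mm; y_m = 108.566 − y.

[1] `<circle>` circle, #ff00ff→score S545 F2130: (103.339,56.782) → (98.448,71.835) → (85.644,81.138) → (69.816,81.138) → (57.012,71.835) → (52.121,56.782) → (57.012,41.729) → (69.816,32.426) → (85.644,32.426) → (98.448,41.729) → (103.339,56.782) (closed)

[2] `<polygon>` regular polygon, #ff00ff→score S545 F2130: (12.947,20.043) → (25.081,32.882) → (41.040,25.309) → (38.770,7.790) → (21.407,4.536) → (12.947,20.043) (closed)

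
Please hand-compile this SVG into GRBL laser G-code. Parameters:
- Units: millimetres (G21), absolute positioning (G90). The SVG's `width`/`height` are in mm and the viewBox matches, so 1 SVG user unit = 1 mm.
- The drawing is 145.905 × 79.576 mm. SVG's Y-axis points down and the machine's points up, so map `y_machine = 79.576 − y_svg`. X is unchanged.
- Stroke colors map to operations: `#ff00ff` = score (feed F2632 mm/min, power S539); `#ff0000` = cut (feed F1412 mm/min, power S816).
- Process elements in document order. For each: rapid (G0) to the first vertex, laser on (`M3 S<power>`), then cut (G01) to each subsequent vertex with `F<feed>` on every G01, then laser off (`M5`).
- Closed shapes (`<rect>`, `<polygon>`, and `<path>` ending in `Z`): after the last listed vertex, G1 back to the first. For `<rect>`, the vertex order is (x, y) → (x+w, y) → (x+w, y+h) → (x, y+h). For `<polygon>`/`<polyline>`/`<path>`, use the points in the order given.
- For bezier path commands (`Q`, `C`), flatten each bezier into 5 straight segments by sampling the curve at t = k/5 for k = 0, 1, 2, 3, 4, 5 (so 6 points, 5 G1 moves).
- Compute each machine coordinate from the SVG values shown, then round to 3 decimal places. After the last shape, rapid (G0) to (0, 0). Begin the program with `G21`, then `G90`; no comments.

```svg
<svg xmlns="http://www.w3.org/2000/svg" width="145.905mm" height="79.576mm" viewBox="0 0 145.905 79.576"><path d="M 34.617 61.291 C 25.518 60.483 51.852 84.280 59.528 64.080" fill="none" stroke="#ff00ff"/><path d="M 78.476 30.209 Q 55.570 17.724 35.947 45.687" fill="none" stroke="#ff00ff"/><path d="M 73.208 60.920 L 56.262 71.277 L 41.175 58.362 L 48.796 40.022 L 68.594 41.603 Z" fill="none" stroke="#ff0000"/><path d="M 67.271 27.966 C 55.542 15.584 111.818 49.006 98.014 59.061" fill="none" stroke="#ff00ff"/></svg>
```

1 u = 1 mm; y_m = 79.576 − y.

[1] `<path>` cubic bezier, #ff00ff→score S539 F2632: (34.617,18.285) → (32.977,16.366) → (37.244,11.835) → (44.823,7.984) → (53.116,8.107) → (59.528,15.496)

[2] `<path>` quadratic bezier, #ff00ff→score S539 F2632: (78.476,49.367) → (69.445,52.743) → (60.676,52.883) → (52.171,49.788) → (43.928,43.456) → (35.947,33.889)

[3] `<path>` regular polygon, #ff0000→cut S816 F1412: (73.208,18.656) → (56.262,8.299) → (41.175,21.214) → (48.796,39.554) → (68.594,37.973) → (73.208,18.656) (closed)

[4] `<path>` cubic bezier, #ff00ff→score S539 F2632: (67.271,51.610) → (67.290,54.096) → (77.001,48.909) → (89.778,39.370) → (98.991,28.799) → (98.014,20.515)

G21
G90
G0 X34.617 Y18.285
M3 S539
G01 X32.977 Y16.366 F2632
G01 X37.244 Y11.835 F2632
G01 X44.823 Y7.984 F2632
G01 X53.116 Y8.107 F2632
G01 X59.528 Y15.496 F2632
M5
G0 X78.476 Y49.367
M3 S539
G01 X69.445 Y52.743 F2632
G01 X60.676 Y52.883 F2632
G01 X52.171 Y49.788 F2632
G01 X43.928 Y43.456 F2632
G01 X35.947 Y33.889 F2632
M5
G0 X73.208 Y18.656
M3 S816
G01 X56.262 Y8.299 F1412
G01 X41.175 Y21.214 F1412
G01 X48.796 Y39.554 F1412
G01 X68.594 Y37.973 F1412
G01 X73.208 Y18.656 F1412
M5
G0 X67.271 Y51.610
M3 S539
G01 X67.290 Y54.096 F2632
G01 X77.001 Y48.909 F2632
G01 X89.778 Y39.370 F2632
G01 X98.991 Y28.799 F2632
G01 X98.014 Y20.515 F2632
M5
G0 X0.000 Y0.000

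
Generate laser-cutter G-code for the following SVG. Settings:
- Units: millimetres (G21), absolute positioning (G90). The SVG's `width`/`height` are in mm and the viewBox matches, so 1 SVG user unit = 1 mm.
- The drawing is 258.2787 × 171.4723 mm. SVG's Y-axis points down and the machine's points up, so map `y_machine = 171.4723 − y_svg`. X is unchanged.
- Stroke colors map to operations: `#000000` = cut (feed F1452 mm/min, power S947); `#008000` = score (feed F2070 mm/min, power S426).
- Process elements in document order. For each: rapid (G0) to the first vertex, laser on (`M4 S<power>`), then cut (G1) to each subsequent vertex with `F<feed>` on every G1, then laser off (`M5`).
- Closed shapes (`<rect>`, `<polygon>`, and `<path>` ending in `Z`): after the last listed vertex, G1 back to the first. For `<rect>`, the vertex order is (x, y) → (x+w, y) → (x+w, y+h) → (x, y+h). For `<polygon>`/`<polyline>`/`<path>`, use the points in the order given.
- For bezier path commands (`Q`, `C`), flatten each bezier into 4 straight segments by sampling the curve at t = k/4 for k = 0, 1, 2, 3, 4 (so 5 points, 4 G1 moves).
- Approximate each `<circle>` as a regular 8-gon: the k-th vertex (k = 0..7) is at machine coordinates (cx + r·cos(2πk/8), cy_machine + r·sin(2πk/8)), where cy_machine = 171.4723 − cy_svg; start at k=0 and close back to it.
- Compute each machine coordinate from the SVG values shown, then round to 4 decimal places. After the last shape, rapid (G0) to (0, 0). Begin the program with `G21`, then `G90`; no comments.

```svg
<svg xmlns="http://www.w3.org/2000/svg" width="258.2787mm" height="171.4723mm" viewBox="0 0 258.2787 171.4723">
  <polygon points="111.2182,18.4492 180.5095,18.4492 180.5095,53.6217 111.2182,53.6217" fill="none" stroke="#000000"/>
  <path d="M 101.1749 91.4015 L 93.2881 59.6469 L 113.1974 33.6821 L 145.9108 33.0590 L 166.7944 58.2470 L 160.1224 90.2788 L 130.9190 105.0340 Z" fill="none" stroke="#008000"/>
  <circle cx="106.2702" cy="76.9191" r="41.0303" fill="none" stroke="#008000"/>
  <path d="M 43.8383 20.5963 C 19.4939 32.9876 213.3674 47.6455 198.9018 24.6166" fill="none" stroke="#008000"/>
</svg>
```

G21
G90
G0 X111.2182 Y153.0231
M4 S947
G1 X180.5095 Y153.0231 F1452
G1 X180.5095 Y117.8506 F1452
G1 X111.2182 Y117.8506 F1452
G1 X111.2182 Y153.0231 F1452
M5
G0 X101.1749 Y80.0708
M4 S426
G1 X93.2881 Y111.8254 F2070
G1 X113.1974 Y137.7902 F2070
G1 X145.9108 Y138.4133 F2070
G1 X166.7944 Y113.2253 F2070
G1 X160.1224 Y81.1935 F2070
G1 X130.9190 Y66.4383 F2070
G1 X101.1749 Y80.0708 F2070
M5
G0 X147.3005 Y94.5532
M4 S426
G1 X135.2830 Y123.5660 F2070
G1 X106.2702 Y135.5835 F2070
G1 X77.2574 Y123.5660 F2070
G1 X65.2399 Y94.5532 F2070
G1 X77.2574 Y65.5404 F2070
G1 X106.2702 Y53.5229 F2070
G1 X135.2830 Y65.5404 F2070
G1 X147.3005 Y94.5532 F2070
M5
G0 X43.8383 Y150.8760
M4 S426
G1 X59.8309 Y141.7818 F2070
G1 X117.6655 Y135.5833 F2070
G1 X177.3524 Y136.0260 F2070
G1 X198.9018 Y146.8557 F2070
M5
G0 X0.0000 Y0.0000

Since the viewBox matches the mm dimensions, user units are millimetres directly. The only transform is the Y-flip y_m = 171.4723 − y_svg.

Shape 1 is a rectangle drawn with `<polygon>`. Its stroke #000000 means cut at S947, F1452. After flipping Y the toolpath is (111.2182,153.0231) → (180.5095,153.0231) → (180.5095,117.8506) → (111.2182,117.8506) → (111.2182,153.0231), returning to the start.

Shape 2 is a regular polygon drawn with `<path>`. Its stroke #008000 means score at S426, F2070. After flipping Y the toolpath is (101.1749,80.0708) → (93.2881,111.8254) → (113.1974,137.7902) → (145.9108,138.4133) → (166.7944,113.2253) → (160.1224,81.1935) → (130.9190,66.4383) → (101.1749,80.0708), returning to the start.

Shape 3 is a circle drawn with `<circle>`. Its stroke #008000 means score at S426, F2070. After flipping Y the toolpath is (147.3005,94.5532) → (135.2830,123.5660) → (106.2702,135.5835) → (77.2574,123.5660) → (65.2399,94.5532) → (77.2574,65.5404) → (106.2702,53.5229) → (135.2830,65.5404) → (147.3005,94.5532), returning to the start.

Shape 4 is a cubic bezier drawn with `<path>`. Its stroke #008000 means score at S426, F2070. After flipping Y the toolpath is (43.8383,150.8760) → (59.8309,141.7818) → (117.6655,135.5833) → (177.3524,136.0260) → (198.9018,146.8557).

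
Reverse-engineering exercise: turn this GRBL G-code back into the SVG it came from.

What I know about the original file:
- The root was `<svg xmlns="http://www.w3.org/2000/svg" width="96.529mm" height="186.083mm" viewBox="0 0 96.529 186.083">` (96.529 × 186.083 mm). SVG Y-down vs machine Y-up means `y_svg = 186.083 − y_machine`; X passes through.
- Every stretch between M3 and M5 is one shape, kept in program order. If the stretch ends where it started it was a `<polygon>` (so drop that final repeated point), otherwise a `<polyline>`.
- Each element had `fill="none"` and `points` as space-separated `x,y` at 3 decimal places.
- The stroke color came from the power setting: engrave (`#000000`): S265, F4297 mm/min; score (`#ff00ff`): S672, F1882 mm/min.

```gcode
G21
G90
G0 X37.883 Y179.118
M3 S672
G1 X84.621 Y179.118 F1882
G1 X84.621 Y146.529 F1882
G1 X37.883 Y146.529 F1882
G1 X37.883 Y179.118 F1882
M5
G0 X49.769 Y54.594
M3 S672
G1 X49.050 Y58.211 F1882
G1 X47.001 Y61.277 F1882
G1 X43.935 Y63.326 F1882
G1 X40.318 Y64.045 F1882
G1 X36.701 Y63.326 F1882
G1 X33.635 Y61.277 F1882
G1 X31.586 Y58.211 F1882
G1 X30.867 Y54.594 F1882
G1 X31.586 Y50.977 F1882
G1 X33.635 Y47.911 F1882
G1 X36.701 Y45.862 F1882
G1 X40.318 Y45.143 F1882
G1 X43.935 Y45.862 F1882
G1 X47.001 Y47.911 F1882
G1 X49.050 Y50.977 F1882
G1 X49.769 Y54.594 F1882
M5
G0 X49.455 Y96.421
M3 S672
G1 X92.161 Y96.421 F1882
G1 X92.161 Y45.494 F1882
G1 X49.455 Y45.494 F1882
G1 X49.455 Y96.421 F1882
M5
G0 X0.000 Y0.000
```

Machine Y-up, SVG Y-down with viewBox height 186.083, so y_svg = 186.083 − y_machine; X carries over. Every run uses S672, so all elements get stroke `#ff00ff` (score).

Run 1: The run returns to its start, so emit a `<polygon>` with points (Y-flipped): 37.883,6.965 84.621,6.965 84.621,39.554 37.883,39.554.

Run 2: The run returns to its start, so emit a `<polygon>` with points (Y-flipped): 49.769,131.489 49.050,127.872 47.001,124.806 43.935,122.757 40.318,122.038 36.701,122.757 33.635,124.806 31.586,127.872 30.867,131.489 31.586,135.106 33.635,138.172 36.701,140.221 40.318,140.940 43.935,140.221 47.001,138.172 49.050,135.106.

Run 3: The run returns to its start, so emit a `<polygon>` with points (Y-flipped): 49.455,89.662 92.161,89.662 92.161,140.589 49.455,140.589.

<svg xmlns="http://www.w3.org/2000/svg" width="96.529mm" height="186.083mm" viewBox="0 0 96.529 186.083">
  <polygon points="37.883,6.965 84.621,6.965 84.621,39.554 37.883,39.554" fill="none" stroke="#ff00ff"/>
  <polygon points="49.769,131.489 49.050,127.872 47.001,124.806 43.935,122.757 40.318,122.038 36.701,122.757 33.635,124.806 31.586,127.872 30.867,131.489 31.586,135.106 33.635,138.172 36.701,140.221 40.318,140.940 43.935,140.221 47.001,138.172 49.050,135.106" fill="none" stroke="#ff00ff"/>
  <polygon points="49.455,89.662 92.161,89.662 92.161,140.589 49.455,140.589" fill="none" stroke="#ff00ff"/>
</svg>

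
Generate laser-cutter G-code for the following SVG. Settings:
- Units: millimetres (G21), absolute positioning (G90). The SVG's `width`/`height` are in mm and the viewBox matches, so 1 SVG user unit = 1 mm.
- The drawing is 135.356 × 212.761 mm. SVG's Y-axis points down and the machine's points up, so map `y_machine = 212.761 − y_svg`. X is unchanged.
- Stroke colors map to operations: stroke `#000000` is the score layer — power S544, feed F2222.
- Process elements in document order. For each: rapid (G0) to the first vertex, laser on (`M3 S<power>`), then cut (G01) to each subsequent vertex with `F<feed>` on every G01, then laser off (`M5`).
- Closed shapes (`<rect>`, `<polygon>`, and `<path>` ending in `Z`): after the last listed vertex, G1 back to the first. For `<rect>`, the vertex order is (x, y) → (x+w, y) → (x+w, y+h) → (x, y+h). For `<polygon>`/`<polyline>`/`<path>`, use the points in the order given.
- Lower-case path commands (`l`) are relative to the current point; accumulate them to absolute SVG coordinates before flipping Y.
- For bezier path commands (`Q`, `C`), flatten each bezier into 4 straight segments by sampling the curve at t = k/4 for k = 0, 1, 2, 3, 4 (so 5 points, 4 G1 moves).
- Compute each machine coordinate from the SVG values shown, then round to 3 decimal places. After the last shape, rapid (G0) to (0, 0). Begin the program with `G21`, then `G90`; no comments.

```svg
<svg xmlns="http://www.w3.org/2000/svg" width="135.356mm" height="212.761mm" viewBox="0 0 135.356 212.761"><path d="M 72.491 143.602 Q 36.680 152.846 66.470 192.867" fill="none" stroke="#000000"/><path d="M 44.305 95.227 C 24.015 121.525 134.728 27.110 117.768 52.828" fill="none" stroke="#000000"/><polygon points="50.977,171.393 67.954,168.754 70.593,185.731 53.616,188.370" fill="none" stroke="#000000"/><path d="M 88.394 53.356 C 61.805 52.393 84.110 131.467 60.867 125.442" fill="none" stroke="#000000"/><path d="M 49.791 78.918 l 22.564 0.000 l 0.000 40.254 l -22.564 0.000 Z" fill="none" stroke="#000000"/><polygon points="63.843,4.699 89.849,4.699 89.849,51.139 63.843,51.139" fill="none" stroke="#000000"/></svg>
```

viewBox `0 0 135.356 212.761` with mm width/height → 1 unit = 1 mm. Flip: y_m = 212.761 − y_svg.

**Shape 1** — `<path>` quadratic bezier, stroke `#000000` → score (S544, F2222). Control points (SVG): P0=(72.491,143.602), P1=(36.680,152.846), P2=(66.470,192.867); sampled at t=k/4. Machine vertices: (72.491,69.159) → (58.686,62.613) → (53.080,52.221) → (55.675,37.981) → (66.470,19.894). Open path.

**Shape 2** — `<path>` cubic bezier, stroke `#000000` → score (S544, F2222). Control points (SVG): P0=(44.305,95.227), P1=(24.015,121.525), P2=(134.728,27.110), P3=(117.768,52.828); sampled at t=k/4. Machine vertices: (44.305,117.534) → (49.609,116.681) → (79.788,138.516) → (110.591,160.460) → (117.768,159.933). Open path.

**Shape 3** — `<polygon>` regular polygon, stroke `#000000` → score (S544, F2222). Machine vertices: (50.977,41.368) → (67.954,44.007) → (70.593,27.030) → (53.616,24.391) → (50.977,41.368). Closed: final G1 returns to the first vertex.

**Shape 4** — `<path>` cubic bezier, stroke `#000000` → score (S544, F2222). Control points (SVG): P0=(88.394,53.356), P1=(61.805,52.393), P2=(84.110,131.467), P3=(60.867,125.442); sampled at t=k/4. Machine vertices: (88.394,159.405) → (76.144,147.701) → (73.376,121.464) → (71.235,96.176) → (60.867,87.319). Open path.

**Shape 5** — `<path>` rectangle, stroke `#000000` → score (S544, F2222). Machine vertices: (49.791,133.843) → (72.355,133.843) → (72.355,93.589) → (49.791,93.589) → (49.791,133.843). Closed: final G1 returns to the first vertex.

**Shape 6** — `<polygon>` rectangle, stroke `#000000` → score (S544, F2222). Machine vertices: (63.843,208.062) → (89.849,208.062) → (89.849,161.622) → (63.843,161.622) → (63.843,208.062). Closed: final G1 returns to the first vertex.

G21
G90
G0 X72.491 Y69.159
M3 S544
G01 X58.686 Y62.613 F2222
G01 X53.080 Y52.221 F2222
G01 X55.675 Y37.981 F2222
G01 X66.470 Y19.894 F2222
M5
G0 X44.305 Y117.534
M3 S544
G01 X49.609 Y116.681 F2222
G01 X79.788 Y138.516 F2222
G01 X110.591 Y160.460 F2222
G01 X117.768 Y159.933 F2222
M5
G0 X50.977 Y41.368
M3 S544
G01 X67.954 Y44.007 F2222
G01 X70.593 Y27.030 F2222
G01 X53.616 Y24.391 F2222
G01 X50.977 Y41.368 F2222
M5
G0 X88.394 Y159.405
M3 S544
G01 X76.144 Y147.701 F2222
G01 X73.376 Y121.464 F2222
G01 X71.235 Y96.176 F2222
G01 X60.867 Y87.319 F2222
M5
G0 X49.791 Y133.843
M3 S544
G01 X72.355 Y133.843 F2222
G01 X72.355 Y93.589 F2222
G01 X49.791 Y93.589 F2222
G01 X49.791 Y133.843 F2222
M5
G0 X63.843 Y208.062
M3 S544
G01 X89.849 Y208.062 F2222
G01 X89.849 Y161.622 F2222
G01 X63.843 Y161.622 F2222
G01 X63.843 Y208.062 F2222
M5
G0 X0.000 Y0.000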